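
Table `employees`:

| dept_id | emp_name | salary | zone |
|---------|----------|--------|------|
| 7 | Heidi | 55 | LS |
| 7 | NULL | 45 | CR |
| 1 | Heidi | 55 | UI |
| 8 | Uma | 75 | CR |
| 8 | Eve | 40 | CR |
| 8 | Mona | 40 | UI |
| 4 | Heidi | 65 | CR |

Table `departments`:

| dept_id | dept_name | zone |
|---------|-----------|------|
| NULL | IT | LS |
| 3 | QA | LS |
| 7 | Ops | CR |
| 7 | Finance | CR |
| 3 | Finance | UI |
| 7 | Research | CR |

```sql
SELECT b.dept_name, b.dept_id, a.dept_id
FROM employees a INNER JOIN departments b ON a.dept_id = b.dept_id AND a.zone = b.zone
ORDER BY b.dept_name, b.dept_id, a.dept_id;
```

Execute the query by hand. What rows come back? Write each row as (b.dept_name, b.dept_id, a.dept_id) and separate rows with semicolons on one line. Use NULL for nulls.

INNER JOIN keeps only pairs where the ON condition holds.
Matching on a.dept_id = b.dept_id AND a.zone = b.zone. A NULL in a compared column never satisfies the condition.
Matched pairs: 3.

(Finance, 7, 7); (Ops, 7, 7); (Research, 7, 7)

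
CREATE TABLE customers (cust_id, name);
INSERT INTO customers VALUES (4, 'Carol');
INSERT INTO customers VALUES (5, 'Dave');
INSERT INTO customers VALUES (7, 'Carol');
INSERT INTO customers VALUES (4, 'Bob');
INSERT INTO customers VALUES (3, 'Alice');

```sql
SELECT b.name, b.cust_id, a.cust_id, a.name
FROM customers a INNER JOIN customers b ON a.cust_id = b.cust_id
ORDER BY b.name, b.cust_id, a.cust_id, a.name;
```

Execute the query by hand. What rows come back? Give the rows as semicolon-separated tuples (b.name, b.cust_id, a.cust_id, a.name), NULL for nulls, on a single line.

(Alice, 3, 3, Alice); (Bob, 4, 4, Bob); (Bob, 4, 4, Carol); (Carol, 4, 4, Bob); (Carol, 4, 4, Carol); (Carol, 7, 7, Carol); (Dave, 5, 5, Dave)

INNER JOIN keeps only pairs where the ON condition holds.
Matching on a.cust_id = b.cust_id.
- a[0] cust_id=4 → 2 match(es) in b → 2 row(s).
- a[1] cust_id=5 → 1 match(es) in b → 1 row(s).
- a[2] cust_id=7 → 1 match(es) in b → 1 row(s).
- a[3] cust_id=4 → 2 match(es) in b → 2 row(s).
- a[4] cust_id=3 → 1 match(es) in b → 1 row(s).
After projecting and ordering:
b.name | b.cust_id | a.cust_id | a.name
Alice | 3 | 3 | Alice
Bob | 4 | 4 | Bob
Bob | 4 | 4 | Carol
Carol | 4 | 4 | Bob
Carol | 4 | 4 | Carol
Carol | 7 | 7 | Carol
Dave | 5 | 5 | Dave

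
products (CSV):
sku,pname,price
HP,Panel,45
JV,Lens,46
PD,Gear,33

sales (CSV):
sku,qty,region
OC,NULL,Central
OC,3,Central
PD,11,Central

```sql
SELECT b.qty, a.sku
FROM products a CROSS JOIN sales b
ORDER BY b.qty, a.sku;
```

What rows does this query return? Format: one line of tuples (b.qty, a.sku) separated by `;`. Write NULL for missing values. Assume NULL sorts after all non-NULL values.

CROSS JOIN pairs every row of `products` with every row of `sales`: 3 × 3 = 9 rows.
After projecting and ordering:
b.qty | a.sku
3 | HP
3 | JV
3 | PD
11 | HP
11 | JV
11 | PD
NULL | HP
NULL | JV
NULL | PD

(3, HP); (3, JV); (3, PD); (11, HP); (11, JV); (11, PD); (NULL, HP); (NULL, JV); (NULL, PD)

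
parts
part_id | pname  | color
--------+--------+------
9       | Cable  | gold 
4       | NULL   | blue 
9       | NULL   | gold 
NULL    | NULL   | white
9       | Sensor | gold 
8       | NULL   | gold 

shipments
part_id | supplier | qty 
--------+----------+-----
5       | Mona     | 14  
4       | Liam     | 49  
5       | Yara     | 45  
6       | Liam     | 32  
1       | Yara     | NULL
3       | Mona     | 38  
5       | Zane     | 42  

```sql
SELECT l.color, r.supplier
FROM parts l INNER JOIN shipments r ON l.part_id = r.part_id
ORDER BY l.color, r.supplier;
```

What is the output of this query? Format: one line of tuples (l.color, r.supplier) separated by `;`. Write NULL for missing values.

(blue, Liam)

INNER JOIN keeps only pairs where the ON condition holds.
Matching on l.part_id = r.part_id. A NULL in a compared column never satisfies the condition.
- l row (part_id=9): no match → dropped.
- l row (part_id=4): matches 1 r row(s) → 1 output row(s).
- l row (part_id=9): no match → dropped.
- l row (part_id=NULL): no match → dropped.
- l row (part_id=9): no match → dropped.
- l row (part_id=8): no match → dropped.
After projecting and ordering:
l.color | r.supplier
blue | Liam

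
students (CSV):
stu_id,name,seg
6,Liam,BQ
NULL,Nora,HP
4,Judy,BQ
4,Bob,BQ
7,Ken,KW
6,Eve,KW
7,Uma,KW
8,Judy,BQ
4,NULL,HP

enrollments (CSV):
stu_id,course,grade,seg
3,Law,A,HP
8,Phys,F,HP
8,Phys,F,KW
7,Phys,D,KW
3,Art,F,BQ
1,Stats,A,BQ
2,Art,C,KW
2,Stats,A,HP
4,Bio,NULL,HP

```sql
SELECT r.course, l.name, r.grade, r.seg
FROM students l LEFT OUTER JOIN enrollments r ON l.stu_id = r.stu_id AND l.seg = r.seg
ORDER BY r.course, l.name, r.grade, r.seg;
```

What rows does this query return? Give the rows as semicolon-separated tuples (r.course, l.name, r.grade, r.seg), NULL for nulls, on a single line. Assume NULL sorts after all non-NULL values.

LEFT JOIN keeps every row from `students`; unmatched rows get NULL for `enrollments`'s columns.
Matching on l.stu_id = r.stu_id AND l.seg = r.seg. A NULL in a compared column never satisfies the condition.
- l row (stu_id=6, seg=BQ): no match → kept, r columns NULL.
- l row (stu_id=NULL, seg=HP): no match → kept, r columns NULL.
- l row (stu_id=4, seg=BQ): no match → kept, r columns NULL.
- l row (stu_id=4, seg=BQ): no match → kept, r columns NULL.
- l row (stu_id=7, seg=KW): matches 1 r row(s) → 1 output row(s).
- l row (stu_id=6, seg=KW): no match → kept, r columns NULL.
- l row (stu_id=7, seg=KW): matches 1 r row(s) → 1 output row(s).
- l row (stu_id=8, seg=BQ): no match → kept, r columns NULL.
- l row (stu_id=4, seg=HP): matches 1 r row(s) → 1 output row(s).
After projecting and ordering:
r.course | l.name | r.grade | r.seg
Bio | NULL | NULL | HP
Phys | Ken | D | KW
Phys | Uma | D | KW
NULL | Bob | NULL | NULL
NULL | Eve | NULL | NULL
NULL | Judy | NULL | NULL
NULL | Judy | NULL | NULL
NULL | Liam | NULL | NULL
NULL | Nora | NULL | NULL

(Bio, NULL, NULL, HP); (Phys, Ken, D, KW); (Phys, Uma, D, KW); (NULL, Bob, NULL, NULL); (NULL, Eve, NULL, NULL); (NULL, Judy, NULL, NULL); (NULL, Judy, NULL, NULL); (NULL, Liam, NULL, NULL); (NULL, Nora, NULL, NULL)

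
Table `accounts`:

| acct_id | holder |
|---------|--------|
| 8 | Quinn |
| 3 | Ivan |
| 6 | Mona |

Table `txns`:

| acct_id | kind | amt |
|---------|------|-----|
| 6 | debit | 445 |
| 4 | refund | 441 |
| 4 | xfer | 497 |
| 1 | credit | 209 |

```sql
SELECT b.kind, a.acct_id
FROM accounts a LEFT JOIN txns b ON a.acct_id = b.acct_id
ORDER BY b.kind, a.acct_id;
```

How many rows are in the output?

LEFT JOIN keeps every row from `accounts`; unmatched rows get NULL for `txns`'s columns.
Matching on a.acct_id = b.acct_id.
- a (acct_id=8) has no partner → padded with NULL.
- a (acct_id=3) has no partner → padded with NULL.
- a (acct_id=6) pairs with 1 row(s) of b.
Total: 1 matched + 2 padded = 3 rows.

3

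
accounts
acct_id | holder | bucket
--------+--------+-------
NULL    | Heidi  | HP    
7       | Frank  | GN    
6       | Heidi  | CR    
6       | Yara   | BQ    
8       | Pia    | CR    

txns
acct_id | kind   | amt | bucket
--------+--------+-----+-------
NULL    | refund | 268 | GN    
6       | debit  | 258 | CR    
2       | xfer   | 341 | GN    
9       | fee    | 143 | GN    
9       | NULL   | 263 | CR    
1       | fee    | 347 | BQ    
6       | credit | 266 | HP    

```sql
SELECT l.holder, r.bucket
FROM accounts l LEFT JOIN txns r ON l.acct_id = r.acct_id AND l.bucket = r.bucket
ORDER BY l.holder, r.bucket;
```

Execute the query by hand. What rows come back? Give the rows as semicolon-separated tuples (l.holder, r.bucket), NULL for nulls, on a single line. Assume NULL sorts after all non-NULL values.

LEFT JOIN keeps every row from `accounts`; unmatched rows get NULL for `txns`'s columns.
Matching on l.acct_id = r.acct_id AND l.bucket = r.bucket. A NULL in a compared column never satisfies the condition.
- acct_id=NULL, bucket=HP: no r row matches, row kept with r columns NULL.
- acct_id=7, bucket=GN: no r row matches, row kept with r columns NULL.
- acct_id=6, bucket=CR: 1 matching r row(s), so 1 row(s) emitted.
- acct_id=6, bucket=BQ: no r row matches, row kept with r columns NULL.
- acct_id=8, bucket=CR: no r row matches, row kept with r columns NULL.
After projecting and ordering:
l.holder | r.bucket
Frank | NULL
Heidi | CR
Heidi | NULL
Pia | NULL
Yara | NULL

(Frank, NULL); (Heidi, CR); (Heidi, NULL); (Pia, NULL); (Yara, NULL)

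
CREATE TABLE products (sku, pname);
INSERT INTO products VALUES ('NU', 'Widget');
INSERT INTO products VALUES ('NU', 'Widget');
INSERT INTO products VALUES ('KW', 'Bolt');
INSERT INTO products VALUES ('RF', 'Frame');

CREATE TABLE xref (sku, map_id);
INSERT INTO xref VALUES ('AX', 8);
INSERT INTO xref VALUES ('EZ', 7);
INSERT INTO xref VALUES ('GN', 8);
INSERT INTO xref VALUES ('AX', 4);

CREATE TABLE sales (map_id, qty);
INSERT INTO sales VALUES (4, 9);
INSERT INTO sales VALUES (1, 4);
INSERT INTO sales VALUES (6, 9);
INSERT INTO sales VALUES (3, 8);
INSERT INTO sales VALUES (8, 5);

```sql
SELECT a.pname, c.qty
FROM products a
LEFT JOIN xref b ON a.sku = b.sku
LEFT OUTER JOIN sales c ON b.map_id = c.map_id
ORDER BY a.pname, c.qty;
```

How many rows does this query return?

Evaluate left to right. First `products a LEFT JOIN xref b` on sku: 4 row(s).
Then LEFT JOIN `sales c` on map_id: each of those 4 rows is kept; rows whose b.map_id has no match in c get NULL for c's columns.
Result: 4 row(s).

4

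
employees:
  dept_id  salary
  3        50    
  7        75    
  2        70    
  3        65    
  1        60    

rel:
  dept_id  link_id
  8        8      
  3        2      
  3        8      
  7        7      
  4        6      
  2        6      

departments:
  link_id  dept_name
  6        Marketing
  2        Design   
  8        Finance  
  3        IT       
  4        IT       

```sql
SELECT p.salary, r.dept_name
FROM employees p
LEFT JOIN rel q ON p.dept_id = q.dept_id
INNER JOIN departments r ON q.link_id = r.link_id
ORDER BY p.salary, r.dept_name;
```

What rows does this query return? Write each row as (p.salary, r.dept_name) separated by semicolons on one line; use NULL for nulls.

(50, Design); (50, Finance); (65, Design); (65, Finance); (70, Marketing)

Evaluate left to right. First `employees p LEFT JOIN rel q` on dept_id: 7 row(s).
Then INNER JOIN `departments r` on link_id: keep only rows whose q.link_id appears in r.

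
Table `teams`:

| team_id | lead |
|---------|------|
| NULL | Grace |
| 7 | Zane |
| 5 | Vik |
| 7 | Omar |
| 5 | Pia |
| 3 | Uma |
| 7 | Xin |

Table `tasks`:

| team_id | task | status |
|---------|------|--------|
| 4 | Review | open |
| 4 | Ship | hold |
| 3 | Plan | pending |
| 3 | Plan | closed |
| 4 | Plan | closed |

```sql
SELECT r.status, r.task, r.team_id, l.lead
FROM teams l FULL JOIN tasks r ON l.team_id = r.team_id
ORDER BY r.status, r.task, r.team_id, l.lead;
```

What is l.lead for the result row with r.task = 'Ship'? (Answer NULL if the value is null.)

FULL OUTER JOIN keeps every row from both sides; unmatched rows get NULL for the other side's columns.
Matching on l.team_id = r.team_id. A NULL in a compared column never satisfies the condition.
- l (team_id=NULL) has no partner → padded with NULL.
- l (team_id=7) has no partner → padded with NULL.
- l (team_id=5) has no partner → padded with NULL.
- l (team_id=7) has no partner → padded with NULL.
- l (team_id=5) has no partner → padded with NULL.
- l (team_id=3) pairs with 2 row(s) of r.
- l (team_id=7) has no partner → padded with NULL.
- plus 3 unmatched r row(s), each kept with NULL l columns.

NULL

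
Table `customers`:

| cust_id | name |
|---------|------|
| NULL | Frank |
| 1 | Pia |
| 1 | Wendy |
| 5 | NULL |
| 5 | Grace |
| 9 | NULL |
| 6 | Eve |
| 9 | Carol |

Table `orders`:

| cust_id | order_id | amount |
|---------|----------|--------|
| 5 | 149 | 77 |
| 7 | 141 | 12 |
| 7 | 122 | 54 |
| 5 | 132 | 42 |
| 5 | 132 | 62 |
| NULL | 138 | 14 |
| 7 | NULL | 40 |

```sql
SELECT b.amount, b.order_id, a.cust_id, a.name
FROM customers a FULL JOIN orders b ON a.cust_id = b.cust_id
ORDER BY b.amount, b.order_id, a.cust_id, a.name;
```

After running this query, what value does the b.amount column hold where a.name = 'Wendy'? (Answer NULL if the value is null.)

FULL OUTER JOIN keeps every row from both sides; unmatched rows get NULL for the other side's columns.
Matching on a.cust_id = b.cust_id. A NULL in a compared column never satisfies the condition.
Matched pairs: 6; unmatched a rows kept: 6; unmatched b rows kept: 4.

NULL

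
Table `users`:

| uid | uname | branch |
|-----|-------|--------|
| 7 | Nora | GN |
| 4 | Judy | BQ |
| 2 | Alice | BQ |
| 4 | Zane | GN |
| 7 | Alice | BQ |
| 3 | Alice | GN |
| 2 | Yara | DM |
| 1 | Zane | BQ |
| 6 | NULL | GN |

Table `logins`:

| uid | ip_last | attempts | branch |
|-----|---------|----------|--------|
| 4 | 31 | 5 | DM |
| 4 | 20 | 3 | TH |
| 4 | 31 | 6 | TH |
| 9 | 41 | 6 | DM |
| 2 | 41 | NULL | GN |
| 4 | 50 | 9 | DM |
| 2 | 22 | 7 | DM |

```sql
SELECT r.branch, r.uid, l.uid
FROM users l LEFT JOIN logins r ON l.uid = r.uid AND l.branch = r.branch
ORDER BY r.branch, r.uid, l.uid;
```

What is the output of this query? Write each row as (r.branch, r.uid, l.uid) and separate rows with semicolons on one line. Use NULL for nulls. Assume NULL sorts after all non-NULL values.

LEFT JOIN keeps every row from `users`; unmatched rows get NULL for `logins`'s columns.
Matching on l.uid = r.uid AND l.branch = r.branch.
- uid=7, branch=GN: no r row matches, row kept with r columns NULL.
- uid=4, branch=BQ: no r row matches, row kept with r columns NULL.
- uid=2, branch=BQ: no r row matches, row kept with r columns NULL.
- uid=4, branch=GN: no r row matches, row kept with r columns NULL.
- uid=7, branch=BQ: no r row matches, row kept with r columns NULL.
- uid=3, branch=GN: no r row matches, row kept with r columns NULL.
- uid=2, branch=DM: 1 matching r row(s), so 1 row(s) emitted.
- uid=1, branch=BQ: no r row matches, row kept with r columns NULL.
- uid=6, branch=GN: no r row matches, row kept with r columns NULL.
After projecting and ordering:
r.branch | r.uid | l.uid
DM | 2 | 2
NULL | NULL | 1
NULL | NULL | 2
NULL | NULL | 3
NULL | NULL | 4
NULL | NULL | 4
NULL | NULL | 6
NULL | NULL | 7
NULL | NULL | 7

(DM, 2, 2); (NULL, NULL, 1); (NULL, NULL, 2); (NULL, NULL, 3); (NULL, NULL, 4); (NULL, NULL, 4); (NULL, NULL, 6); (NULL, NULL, 7); (NULL, NULL, 7)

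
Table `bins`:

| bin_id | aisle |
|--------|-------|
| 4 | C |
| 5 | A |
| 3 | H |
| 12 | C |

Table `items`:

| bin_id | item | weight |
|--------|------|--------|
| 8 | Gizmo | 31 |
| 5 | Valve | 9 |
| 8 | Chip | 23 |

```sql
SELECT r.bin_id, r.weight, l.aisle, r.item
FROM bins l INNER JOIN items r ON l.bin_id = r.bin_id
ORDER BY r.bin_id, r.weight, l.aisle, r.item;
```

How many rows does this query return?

INNER JOIN keeps only pairs where the ON condition holds.
Matching on l.bin_id = r.bin_id.
- l (bin_id=4) has no partner → excluded.
- l (bin_id=5) pairs with 1 row(s) of r.
- l (bin_id=3) has no partner → excluded.
- l (bin_id=12) has no partner → excluded.
Total: 1 rows.

1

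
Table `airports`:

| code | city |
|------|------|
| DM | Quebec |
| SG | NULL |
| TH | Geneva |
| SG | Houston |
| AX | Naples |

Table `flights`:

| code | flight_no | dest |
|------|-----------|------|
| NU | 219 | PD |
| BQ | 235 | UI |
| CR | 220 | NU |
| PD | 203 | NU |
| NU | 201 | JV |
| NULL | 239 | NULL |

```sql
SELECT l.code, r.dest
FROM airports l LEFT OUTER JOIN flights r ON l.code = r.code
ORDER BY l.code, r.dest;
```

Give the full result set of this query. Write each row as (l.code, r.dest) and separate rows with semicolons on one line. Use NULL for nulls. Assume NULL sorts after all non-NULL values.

LEFT JOIN keeps every row from `airports`; unmatched rows get NULL for `flights`'s columns.
Matching on l.code = r.code. A NULL in a compared column never satisfies the condition.
Matched pairs: 0; unmatched l rows kept: 5.

(AX, NULL); (DM, NULL); (SG, NULL); (SG, NULL); (TH, NULL)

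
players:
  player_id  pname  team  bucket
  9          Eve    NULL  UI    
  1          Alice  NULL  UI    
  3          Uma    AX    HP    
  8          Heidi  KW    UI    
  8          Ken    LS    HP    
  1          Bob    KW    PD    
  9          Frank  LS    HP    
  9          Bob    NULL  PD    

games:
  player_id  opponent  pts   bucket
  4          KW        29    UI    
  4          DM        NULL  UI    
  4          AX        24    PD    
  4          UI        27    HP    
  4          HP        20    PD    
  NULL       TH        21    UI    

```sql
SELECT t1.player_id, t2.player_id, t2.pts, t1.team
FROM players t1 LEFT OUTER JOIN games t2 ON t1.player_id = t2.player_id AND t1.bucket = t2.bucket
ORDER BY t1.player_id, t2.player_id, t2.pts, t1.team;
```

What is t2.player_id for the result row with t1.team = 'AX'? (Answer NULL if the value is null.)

LEFT JOIN keeps every row from `players`; unmatched rows get NULL for `games`'s columns.
Matching on t1.player_id = t2.player_id AND t1.bucket = t2.bucket. A NULL in a compared column never satisfies the condition.
- t1 (player_id=9, bucket=UI) has no partner → padded with NULL.
- t1 (player_id=1, bucket=UI) has no partner → padded with NULL.
- t1 (player_id=3, bucket=HP) has no partner → padded with NULL.
- t1 (player_id=8, bucket=UI) has no partner → padded with NULL.
- t1 (player_id=8, bucket=HP) has no partner → padded with NULL.
- t1 (player_id=1, bucket=PD) has no partner → padded with NULL.
- t1 (player_id=9, bucket=HP) has no partner → padded with NULL.
- t1 (player_id=9, bucket=PD) has no partner → padded with NULL.

NULL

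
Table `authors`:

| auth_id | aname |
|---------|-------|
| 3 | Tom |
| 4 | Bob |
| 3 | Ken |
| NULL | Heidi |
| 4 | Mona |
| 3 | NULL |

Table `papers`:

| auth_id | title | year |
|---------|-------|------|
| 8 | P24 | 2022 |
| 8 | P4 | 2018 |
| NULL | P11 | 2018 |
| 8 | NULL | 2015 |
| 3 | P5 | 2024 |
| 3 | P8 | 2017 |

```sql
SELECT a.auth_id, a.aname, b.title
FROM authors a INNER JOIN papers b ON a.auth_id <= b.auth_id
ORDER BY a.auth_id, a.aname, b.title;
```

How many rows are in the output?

21

INNER JOIN keeps only pairs where the ON condition holds.
Matching on a.auth_id <= b.auth_id. A NULL in a compared column never satisfies the condition.
- auth_id=3: 5 matching b row(s), so 5 row(s) emitted.
- auth_id=4: 3 matching b row(s), so 3 row(s) emitted.
- auth_id=3: 5 matching b row(s), so 5 row(s) emitted.
- auth_id=NULL: no matching b row, dropped.
- auth_id=4: 3 matching b row(s), so 3 row(s) emitted.
- auth_id=3: 5 matching b row(s), so 5 row(s) emitted.
Total: 21 rows.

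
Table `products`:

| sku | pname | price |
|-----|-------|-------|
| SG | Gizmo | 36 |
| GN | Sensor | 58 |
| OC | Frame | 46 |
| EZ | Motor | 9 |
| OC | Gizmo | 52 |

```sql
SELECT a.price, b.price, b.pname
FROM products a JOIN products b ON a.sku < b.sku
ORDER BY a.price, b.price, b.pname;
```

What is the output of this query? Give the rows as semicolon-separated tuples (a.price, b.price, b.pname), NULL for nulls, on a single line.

INNER JOIN keeps only pairs where the ON condition holds.
Matching on a.sku < b.sku.
Matched pairs: 9.

(9, 36, Gizmo); (9, 46, Frame); (9, 52, Gizmo); (9, 58, Sensor); (46, 36, Gizmo); (52, 36, Gizmo); (58, 36, Gizmo); (58, 46, Frame); (58, 52, Gizmo)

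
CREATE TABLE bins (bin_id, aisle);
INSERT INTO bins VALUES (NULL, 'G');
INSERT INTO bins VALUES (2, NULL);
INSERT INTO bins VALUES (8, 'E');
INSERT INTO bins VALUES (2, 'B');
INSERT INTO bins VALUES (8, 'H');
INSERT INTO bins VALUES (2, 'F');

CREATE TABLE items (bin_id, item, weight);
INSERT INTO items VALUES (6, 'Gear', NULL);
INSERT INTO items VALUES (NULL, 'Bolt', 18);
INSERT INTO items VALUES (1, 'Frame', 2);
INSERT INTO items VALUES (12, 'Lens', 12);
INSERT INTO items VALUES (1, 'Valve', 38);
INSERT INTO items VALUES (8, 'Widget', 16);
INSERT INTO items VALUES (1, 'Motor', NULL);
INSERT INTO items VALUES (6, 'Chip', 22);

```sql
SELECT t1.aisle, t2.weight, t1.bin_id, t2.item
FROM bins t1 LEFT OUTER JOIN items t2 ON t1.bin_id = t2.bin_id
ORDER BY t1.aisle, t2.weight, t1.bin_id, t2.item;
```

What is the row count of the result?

LEFT JOIN keeps every row from `bins`; unmatched rows get NULL for `items`'s columns.
Matching on t1.bin_id = t2.bin_id. A NULL in a compared column never satisfies the condition.
- t1 (bin_id=NULL) has no partner → padded with NULL.
- t1 (bin_id=2) has no partner → padded with NULL.
- t1 (bin_id=8) pairs with 1 row(s) of t2.
- t1 (bin_id=2) has no partner → padded with NULL.
- t1 (bin_id=8) pairs with 1 row(s) of t2.
- t1 (bin_id=2) has no partner → padded with NULL.
Total: 2 matched + 4 padded = 6 rows.

6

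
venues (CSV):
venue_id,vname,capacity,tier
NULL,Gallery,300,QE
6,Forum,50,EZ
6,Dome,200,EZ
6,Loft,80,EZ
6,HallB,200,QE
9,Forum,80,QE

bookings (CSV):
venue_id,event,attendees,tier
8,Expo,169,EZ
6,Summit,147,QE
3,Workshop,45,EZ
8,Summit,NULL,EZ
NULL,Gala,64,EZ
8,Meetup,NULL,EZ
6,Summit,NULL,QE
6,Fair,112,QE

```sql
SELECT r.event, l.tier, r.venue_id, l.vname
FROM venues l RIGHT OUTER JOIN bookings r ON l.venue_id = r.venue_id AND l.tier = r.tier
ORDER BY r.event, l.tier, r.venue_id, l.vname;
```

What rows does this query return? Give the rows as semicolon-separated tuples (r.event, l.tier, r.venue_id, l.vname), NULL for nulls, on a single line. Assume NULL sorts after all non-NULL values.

(Expo, NULL, 8, NULL); (Fair, QE, 6, HallB); (Gala, NULL, NULL, NULL); (Meetup, NULL, 8, NULL); (Summit, QE, 6, HallB); (Summit, QE, 6, HallB); (Summit, NULL, 8, NULL); (Workshop, NULL, 3, NULL)

RIGHT JOIN keeps every row from `bookings`; unmatched rows get NULL for `venues`'s columns.
Matching on l.venue_id = r.venue_id AND l.tier = r.tier. A NULL in a compared column never satisfies the condition.
- l row (venue_id=NULL, tier=QE): no match.
- l row (venue_id=6, tier=EZ): no match.
- l row (venue_id=6, tier=EZ): no match.
- l row (venue_id=6, tier=EZ): no match.
- l row (venue_id=6, tier=QE): matches 3 r row(s) → 3 output row(s).
- l row (venue_id=9, tier=QE): no match.
- plus 5 unmatched r row(s), each kept with NULL l columns.
After projecting and ordering:
r.event | l.tier | r.venue_id | l.vname
Expo | NULL | 8 | NULL
Fair | QE | 6 | HallB
Gala | NULL | NULL | NULL
Meetup | NULL | 8 | NULL
Summit | QE | 6 | HallB
Summit | QE | 6 | HallB
Summit | NULL | 8 | NULL
Workshop | NULL | 3 | NULL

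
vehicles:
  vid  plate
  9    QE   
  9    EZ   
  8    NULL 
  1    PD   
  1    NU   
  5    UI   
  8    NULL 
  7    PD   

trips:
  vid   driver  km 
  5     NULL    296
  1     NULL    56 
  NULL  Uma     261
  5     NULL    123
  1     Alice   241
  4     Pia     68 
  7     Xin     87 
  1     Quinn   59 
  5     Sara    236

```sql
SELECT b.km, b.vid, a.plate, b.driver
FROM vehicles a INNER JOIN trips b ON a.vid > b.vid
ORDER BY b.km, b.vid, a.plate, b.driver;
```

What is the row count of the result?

43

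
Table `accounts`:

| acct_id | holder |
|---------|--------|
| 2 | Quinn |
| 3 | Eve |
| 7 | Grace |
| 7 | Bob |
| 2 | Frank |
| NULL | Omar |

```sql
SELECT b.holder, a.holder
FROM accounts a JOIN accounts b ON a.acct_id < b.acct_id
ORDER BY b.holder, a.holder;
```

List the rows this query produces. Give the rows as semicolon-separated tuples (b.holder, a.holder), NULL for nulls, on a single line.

INNER JOIN keeps only pairs where the ON condition holds.
Matching on a.acct_id < b.acct_id. A NULL in a compared column never satisfies the condition.
Matched pairs: 8.

(Bob, Eve); (Bob, Frank); (Bob, Quinn); (Eve, Frank); (Eve, Quinn); (Grace, Eve); (Grace, Frank); (Grace, Quinn)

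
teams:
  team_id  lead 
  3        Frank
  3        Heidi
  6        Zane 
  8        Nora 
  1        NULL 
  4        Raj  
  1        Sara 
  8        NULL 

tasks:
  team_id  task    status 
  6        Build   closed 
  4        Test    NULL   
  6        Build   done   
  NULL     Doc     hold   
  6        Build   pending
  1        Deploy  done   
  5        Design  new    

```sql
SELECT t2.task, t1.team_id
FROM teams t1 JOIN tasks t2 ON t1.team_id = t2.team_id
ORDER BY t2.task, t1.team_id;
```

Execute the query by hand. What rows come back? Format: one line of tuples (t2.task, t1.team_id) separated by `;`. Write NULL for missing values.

(Build, 6); (Build, 6); (Build, 6); (Deploy, 1); (Deploy, 1); (Test, 4)

INNER JOIN keeps only pairs where the ON condition holds.
Matching on t1.team_id = t2.team_id. A NULL in a compared column never satisfies the condition.
- t1 row (team_id=3): no match → dropped.
- t1 row (team_id=3): no match → dropped.
- t1 row (team_id=6): matches 3 t2 row(s) → 3 output row(s).
- t1 row (team_id=8): no match → dropped.
- t1 row (team_id=1): matches 1 t2 row(s) → 1 output row(s).
- t1 row (team_id=4): matches 1 t2 row(s) → 1 output row(s).
- t1 row (team_id=1): matches 1 t2 row(s) → 1 output row(s).
- t1 row (team_id=8): no match → dropped.
After projecting and ordering:
t2.task | t1.team_id
Build | 6
Build | 6
Build | 6
Deploy | 1
Deploy | 1
Test | 4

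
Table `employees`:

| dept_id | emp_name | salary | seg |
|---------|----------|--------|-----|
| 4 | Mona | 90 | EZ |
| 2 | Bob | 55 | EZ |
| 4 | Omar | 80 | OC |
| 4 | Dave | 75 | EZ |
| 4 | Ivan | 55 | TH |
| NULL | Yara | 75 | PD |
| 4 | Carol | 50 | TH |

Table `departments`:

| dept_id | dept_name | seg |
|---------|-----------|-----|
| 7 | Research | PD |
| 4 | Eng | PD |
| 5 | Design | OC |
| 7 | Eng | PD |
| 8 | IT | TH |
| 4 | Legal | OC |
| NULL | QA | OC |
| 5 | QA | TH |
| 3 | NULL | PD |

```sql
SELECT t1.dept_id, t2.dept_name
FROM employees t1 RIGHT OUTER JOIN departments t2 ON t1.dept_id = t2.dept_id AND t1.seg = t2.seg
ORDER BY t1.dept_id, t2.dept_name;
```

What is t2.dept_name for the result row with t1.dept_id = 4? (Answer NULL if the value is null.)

Legal

RIGHT JOIN keeps every row from `departments`; unmatched rows get NULL for `employees`'s columns.
Matching on t1.dept_id = t2.dept_id AND t1.seg = t2.seg. A NULL in a compared column never satisfies the condition.
- t1 (dept_id=4, seg=EZ) has no partner in t2.
- t1 (dept_id=2, seg=EZ) has no partner in t2.
- t1 (dept_id=4, seg=OC) pairs with 1 row(s) of t2.
- t1 (dept_id=4, seg=EZ) has no partner in t2.
- t1 (dept_id=4, seg=TH) has no partner in t2.
- t1 (dept_id=NULL, seg=PD) has no partner in t2.
- t1 (dept_id=4, seg=TH) has no partner in t2.
- 8 t2 row(s) had no t1 match → kept, t1 columns NULL.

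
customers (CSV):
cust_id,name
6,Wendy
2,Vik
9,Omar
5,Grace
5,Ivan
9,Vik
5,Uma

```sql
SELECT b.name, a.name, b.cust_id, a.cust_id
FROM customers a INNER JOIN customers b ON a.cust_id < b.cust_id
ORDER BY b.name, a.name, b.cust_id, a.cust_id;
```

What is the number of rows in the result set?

INNER JOIN keeps only pairs where the ON condition holds.
Matching on a.cust_id < b.cust_id.
Matched pairs: 17.
Total: 17 rows.

17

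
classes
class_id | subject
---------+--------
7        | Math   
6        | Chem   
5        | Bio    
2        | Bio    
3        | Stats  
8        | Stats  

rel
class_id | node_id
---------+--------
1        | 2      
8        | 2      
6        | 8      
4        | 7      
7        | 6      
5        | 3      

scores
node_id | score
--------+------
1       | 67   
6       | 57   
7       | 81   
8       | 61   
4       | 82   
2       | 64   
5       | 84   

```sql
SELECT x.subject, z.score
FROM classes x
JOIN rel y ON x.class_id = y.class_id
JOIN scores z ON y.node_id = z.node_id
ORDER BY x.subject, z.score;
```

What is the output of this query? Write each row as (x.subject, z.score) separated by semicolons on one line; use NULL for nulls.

(Chem, 61); (Math, 57); (Stats, 64)

Step 1 — x INNER JOIN y on class_id → 4 row(s).
Then INNER JOIN `scores z` on node_id: keep only rows whose y.node_id appears in z.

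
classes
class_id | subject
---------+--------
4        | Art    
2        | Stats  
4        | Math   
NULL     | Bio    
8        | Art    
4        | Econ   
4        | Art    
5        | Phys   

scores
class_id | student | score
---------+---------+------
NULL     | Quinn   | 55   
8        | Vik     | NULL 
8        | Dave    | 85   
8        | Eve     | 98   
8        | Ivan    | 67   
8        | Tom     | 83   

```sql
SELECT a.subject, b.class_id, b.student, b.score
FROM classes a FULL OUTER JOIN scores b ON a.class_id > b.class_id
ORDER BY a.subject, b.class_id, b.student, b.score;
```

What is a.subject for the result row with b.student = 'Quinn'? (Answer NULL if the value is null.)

NULL

FULL OUTER JOIN keeps every row from both sides; unmatched rows get NULL for the other side's columns.
Matching on a.class_id > b.class_id. A NULL in a compared column never satisfies the condition.
- class_id=4: no b row matches, row kept with b columns NULL.
- class_id=2: no b row matches, row kept with b columns NULL.
- class_id=4: no b row matches, row kept with b columns NULL.
- class_id=NULL: no b row matches, row kept with b columns NULL.
- class_id=8: no b row matches, row kept with b columns NULL.
- class_id=4: no b row matches, row kept with b columns NULL.
- class_id=4: no b row matches, row kept with b columns NULL.
- class_id=5: no b row matches, row kept with b columns NULL.
- 6 b row(s) had no a match → kept, a columns NULL.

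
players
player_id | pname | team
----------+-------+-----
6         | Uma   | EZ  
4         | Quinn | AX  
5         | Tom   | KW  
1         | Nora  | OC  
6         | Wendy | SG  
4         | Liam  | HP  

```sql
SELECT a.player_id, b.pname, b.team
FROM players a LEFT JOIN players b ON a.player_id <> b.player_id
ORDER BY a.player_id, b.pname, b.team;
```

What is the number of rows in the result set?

26

LEFT JOIN keeps every row from `players a`; unmatched rows get NULL for `players b`'s columns.
Matching on a.player_id <> b.player_id.
Matched pairs: 26; unmatched a rows kept: 0.
Total: 26 rows.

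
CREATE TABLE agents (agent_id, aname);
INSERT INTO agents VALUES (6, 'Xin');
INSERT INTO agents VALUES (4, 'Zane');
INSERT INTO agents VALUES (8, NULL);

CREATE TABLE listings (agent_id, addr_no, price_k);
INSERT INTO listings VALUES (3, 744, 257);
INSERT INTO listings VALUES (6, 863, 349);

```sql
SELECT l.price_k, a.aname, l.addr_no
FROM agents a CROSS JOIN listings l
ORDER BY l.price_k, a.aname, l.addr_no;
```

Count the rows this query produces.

6

CROSS JOIN pairs every row of `agents` with every row of `listings`: 3 × 2 = 6 rows.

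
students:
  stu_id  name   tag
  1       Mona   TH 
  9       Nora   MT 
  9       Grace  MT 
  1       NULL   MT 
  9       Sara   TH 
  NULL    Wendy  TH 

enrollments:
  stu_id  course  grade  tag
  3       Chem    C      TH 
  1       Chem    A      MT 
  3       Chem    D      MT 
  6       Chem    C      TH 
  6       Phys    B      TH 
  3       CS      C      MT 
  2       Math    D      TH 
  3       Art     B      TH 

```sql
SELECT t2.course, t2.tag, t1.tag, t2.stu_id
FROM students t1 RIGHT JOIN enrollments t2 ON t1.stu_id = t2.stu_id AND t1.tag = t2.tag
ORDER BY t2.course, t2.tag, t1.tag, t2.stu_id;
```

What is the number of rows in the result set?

8

RIGHT JOIN keeps every row from `enrollments`; unmatched rows get NULL for `students`'s columns.
Matching on t1.stu_id = t2.stu_id AND t1.tag = t2.tag. A NULL in a compared column never satisfies the condition.
- t1 row (stu_id=1, tag=TH): no match.
- t1 row (stu_id=9, tag=MT): no match.
- t1 row (stu_id=9, tag=MT): no match.
- t1 row (stu_id=1, tag=MT): matches 1 t2 row(s) → 1 output row(s).
- t1 row (stu_id=9, tag=TH): no match.
- t1 row (stu_id=NULL, tag=TH): no match.
- 7 t2 row(s) had no t1 match → kept, t1 columns NULL.
Total: 1 matched + 7 padded = 8 rows.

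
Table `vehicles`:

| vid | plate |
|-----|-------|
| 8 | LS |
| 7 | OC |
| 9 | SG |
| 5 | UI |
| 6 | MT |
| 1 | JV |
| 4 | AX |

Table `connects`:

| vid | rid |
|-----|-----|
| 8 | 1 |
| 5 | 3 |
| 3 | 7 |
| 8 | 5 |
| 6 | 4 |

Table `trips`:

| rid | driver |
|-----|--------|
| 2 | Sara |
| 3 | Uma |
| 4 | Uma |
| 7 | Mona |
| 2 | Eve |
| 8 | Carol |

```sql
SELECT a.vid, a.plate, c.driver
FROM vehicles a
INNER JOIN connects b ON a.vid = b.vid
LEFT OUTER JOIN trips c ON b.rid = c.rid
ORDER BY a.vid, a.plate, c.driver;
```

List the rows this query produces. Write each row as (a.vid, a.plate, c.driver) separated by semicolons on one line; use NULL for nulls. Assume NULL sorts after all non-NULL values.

Step 1 — a INNER JOIN b on vid → 4 row(s).
Then LEFT JOIN `trips c` on rid: each of those 4 rows is kept; rows whose b.rid has no match in c get NULL for c's columns.

(5, UI, Uma); (6, MT, Uma); (8, LS, NULL); (8, LS, NULL)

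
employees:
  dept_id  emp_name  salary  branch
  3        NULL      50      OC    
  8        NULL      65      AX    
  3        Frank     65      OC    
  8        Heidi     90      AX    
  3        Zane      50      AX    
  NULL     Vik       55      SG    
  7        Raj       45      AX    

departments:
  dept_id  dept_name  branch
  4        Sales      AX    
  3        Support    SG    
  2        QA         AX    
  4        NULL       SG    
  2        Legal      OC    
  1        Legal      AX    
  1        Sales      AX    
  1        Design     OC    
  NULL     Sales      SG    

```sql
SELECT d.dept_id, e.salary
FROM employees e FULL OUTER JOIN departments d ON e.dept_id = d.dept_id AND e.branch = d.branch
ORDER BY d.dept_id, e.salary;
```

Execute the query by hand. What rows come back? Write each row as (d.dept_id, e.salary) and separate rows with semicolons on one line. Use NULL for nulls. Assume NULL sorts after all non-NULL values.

(1, NULL); (1, NULL); (1, NULL); (2, NULL); (2, NULL); (3, NULL); (4, NULL); (4, NULL); (NULL, 45); (NULL, 50); (NULL, 50); (NULL, 55); (NULL, 65); (NULL, 65); (NULL, 90); (NULL, NULL)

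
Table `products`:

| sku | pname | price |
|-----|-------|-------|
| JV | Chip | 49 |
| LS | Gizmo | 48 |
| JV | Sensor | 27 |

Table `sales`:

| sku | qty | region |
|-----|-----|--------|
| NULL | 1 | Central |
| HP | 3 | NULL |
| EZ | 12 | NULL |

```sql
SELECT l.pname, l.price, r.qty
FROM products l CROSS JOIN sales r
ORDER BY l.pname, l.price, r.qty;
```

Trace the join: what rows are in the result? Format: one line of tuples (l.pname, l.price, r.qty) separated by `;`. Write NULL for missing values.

(Chip, 49, 1); (Chip, 49, 3); (Chip, 49, 12); (Gizmo, 48, 1); (Gizmo, 48, 3); (Gizmo, 48, 12); (Sensor, 27, 1); (Sensor, 27, 3); (Sensor, 27, 12)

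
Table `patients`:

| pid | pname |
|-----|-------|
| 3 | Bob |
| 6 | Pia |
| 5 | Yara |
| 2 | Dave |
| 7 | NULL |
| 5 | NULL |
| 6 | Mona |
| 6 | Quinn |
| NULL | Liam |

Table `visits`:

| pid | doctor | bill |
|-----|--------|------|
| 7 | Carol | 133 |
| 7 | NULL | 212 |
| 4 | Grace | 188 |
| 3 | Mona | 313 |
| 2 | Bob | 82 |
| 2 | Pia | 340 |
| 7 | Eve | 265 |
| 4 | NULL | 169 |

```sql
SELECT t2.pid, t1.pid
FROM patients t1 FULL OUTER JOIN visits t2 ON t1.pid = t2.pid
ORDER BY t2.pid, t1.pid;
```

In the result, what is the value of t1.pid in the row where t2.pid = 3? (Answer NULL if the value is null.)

FULL OUTER JOIN keeps every row from both sides; unmatched rows get NULL for the other side's columns.
Matching on t1.pid = t2.pid. A NULL in a compared column never satisfies the condition.
- t1 (pid=3) pairs with 1 row(s) of t2.
- t1 (pid=6) has no partner → padded with NULL.
- t1 (pid=5) has no partner → padded with NULL.
- t1 (pid=2) pairs with 2 row(s) of t2.
- t1 (pid=7) pairs with 3 row(s) of t2.
- t1 (pid=5) has no partner → padded with NULL.
- t1 (pid=6) has no partner → padded with NULL.
- t1 (pid=6) has no partner → padded with NULL.
- t1 (pid=NULL) has no partner → padded with NULL.
- 2 t2 row(s) had no t1 match → kept, t1 columns NULL.

3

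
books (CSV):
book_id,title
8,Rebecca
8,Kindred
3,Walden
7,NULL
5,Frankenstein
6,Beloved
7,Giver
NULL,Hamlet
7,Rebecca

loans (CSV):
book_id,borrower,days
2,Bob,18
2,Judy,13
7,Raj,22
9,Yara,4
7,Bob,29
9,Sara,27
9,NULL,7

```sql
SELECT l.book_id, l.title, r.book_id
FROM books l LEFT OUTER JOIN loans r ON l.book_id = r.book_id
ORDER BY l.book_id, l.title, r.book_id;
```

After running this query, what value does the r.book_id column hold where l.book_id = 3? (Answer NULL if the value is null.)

NULL

LEFT JOIN keeps every row from `books`; unmatched rows get NULL for `loans`'s columns.
Matching on l.book_id = r.book_id. A NULL in a compared column never satisfies the condition.
Matched pairs: 6; unmatched l rows kept: 6.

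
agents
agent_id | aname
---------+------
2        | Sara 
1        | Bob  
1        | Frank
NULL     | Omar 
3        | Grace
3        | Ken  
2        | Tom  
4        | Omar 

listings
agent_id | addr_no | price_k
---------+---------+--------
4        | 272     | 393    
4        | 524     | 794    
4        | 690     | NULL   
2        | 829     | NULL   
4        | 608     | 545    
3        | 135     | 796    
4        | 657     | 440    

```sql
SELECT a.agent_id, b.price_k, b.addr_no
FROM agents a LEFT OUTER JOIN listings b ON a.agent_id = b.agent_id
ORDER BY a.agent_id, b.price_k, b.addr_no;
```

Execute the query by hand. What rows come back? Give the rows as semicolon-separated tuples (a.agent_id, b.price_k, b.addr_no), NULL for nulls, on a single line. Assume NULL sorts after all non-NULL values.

(1, NULL, NULL); (1, NULL, NULL); (2, NULL, 829); (2, NULL, 829); (3, 796, 135); (3, 796, 135); (4, 393, 272); (4, 440, 657); (4, 545, 608); (4, 794, 524); (4, NULL, 690); (NULL, NULL, NULL)

LEFT JOIN keeps every row from `agents`; unmatched rows get NULL for `listings`'s columns.
Matching on a.agent_id = b.agent_id. A NULL in a compared column never satisfies the condition.
Matched pairs: 9; unmatched a rows kept: 3.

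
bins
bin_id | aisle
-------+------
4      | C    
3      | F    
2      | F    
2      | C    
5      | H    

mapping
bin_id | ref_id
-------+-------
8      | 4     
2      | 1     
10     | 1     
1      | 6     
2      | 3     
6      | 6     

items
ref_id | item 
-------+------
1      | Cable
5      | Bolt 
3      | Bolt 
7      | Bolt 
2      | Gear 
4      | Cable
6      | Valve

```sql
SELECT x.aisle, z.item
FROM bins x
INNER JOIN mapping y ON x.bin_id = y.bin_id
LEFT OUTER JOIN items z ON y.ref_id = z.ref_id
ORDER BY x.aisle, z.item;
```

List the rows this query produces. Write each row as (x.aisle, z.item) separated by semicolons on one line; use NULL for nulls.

(C, Bolt); (C, Cable); (F, Bolt); (F, Cable)

Step 1 — x INNER JOIN y on bin_id → 4 row(s).
Then LEFT JOIN `items z` on ref_id: each of those 4 rows is kept; rows whose y.ref_id has no match in z get NULL for z's columns.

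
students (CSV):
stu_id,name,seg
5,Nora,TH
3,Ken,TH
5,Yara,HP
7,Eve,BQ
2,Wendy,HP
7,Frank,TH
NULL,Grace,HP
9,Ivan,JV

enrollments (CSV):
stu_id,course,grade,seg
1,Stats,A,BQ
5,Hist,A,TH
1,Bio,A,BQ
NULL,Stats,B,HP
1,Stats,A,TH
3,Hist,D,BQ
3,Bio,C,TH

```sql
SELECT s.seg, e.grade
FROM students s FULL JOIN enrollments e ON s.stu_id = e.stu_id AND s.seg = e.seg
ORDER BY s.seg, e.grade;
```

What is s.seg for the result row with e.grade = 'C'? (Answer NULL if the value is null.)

TH

FULL OUTER JOIN keeps every row from both sides; unmatched rows get NULL for the other side's columns.
Matching on s.stu_id = e.stu_id AND s.seg = e.seg. A NULL in a compared column never satisfies the condition.
- s row (stu_id=5, seg=TH): matches 1 e row(s) → 1 output row(s).
- s row (stu_id=3, seg=TH): matches 1 e row(s) → 1 output row(s).
- s row (stu_id=5, seg=HP): no match → kept, e columns NULL.
- s row (stu_id=7, seg=BQ): no match → kept, e columns NULL.
- s row (stu_id=2, seg=HP): no match → kept, e columns NULL.
- s row (stu_id=7, seg=TH): no match → kept, e columns NULL.
- s row (stu_id=NULL, seg=HP): no match → kept, e columns NULL.
- s row (stu_id=9, seg=JV): no match → kept, e columns NULL.
- 5 row(s) from e found no s partner → padded with NULL.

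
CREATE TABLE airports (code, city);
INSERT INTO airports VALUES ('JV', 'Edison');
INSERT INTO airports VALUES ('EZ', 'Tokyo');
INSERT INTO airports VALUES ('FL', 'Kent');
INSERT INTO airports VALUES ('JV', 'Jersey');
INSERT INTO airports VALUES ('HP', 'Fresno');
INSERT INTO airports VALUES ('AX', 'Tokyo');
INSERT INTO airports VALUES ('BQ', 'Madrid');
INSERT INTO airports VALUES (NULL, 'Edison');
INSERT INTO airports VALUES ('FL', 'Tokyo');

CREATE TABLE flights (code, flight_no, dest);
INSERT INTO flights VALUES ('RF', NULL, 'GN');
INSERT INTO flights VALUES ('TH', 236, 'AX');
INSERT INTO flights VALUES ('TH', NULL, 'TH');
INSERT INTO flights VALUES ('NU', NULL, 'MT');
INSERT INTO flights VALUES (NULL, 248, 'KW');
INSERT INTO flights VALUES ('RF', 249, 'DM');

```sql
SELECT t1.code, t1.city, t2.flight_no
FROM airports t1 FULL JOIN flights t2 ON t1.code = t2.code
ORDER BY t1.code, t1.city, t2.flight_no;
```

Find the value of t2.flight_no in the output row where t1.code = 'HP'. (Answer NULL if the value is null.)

NULL

FULL OUTER JOIN keeps every row from both sides; unmatched rows get NULL for the other side's columns.
Matching on t1.code = t2.code. A NULL in a compared column never satisfies the condition.
- t1[0] code=JV → no match; kept with NULLs on the t2 side.
- t1[1] code=EZ → no match; kept with NULLs on the t2 side.
- t1[2] code=FL → no match; kept with NULLs on the t2 side.
- t1[3] code=JV → no match; kept with NULLs on the t2 side.
- t1[4] code=HP → no match; kept with NULLs on the t2 side.
- t1[5] code=AX → no match; kept with NULLs on the t2 side.
- t1[6] code=BQ → no match; kept with NULLs on the t2 side.
- t1[7] code=NULL → no match; kept with NULLs on the t2 side.
- t1[8] code=FL → no match; kept with NULLs on the t2 side.
- 6 row(s) from t2 found no t1 partner → padded with NULL.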